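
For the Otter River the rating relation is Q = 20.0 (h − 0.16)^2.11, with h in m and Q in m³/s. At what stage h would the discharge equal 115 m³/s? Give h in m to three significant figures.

2.45 m

h − h₀ = (Q/C)^(1/b) = (115/20.0)^(1/2.11) = 2.291 m
h = 0.16 + 2.291 = 2.451 m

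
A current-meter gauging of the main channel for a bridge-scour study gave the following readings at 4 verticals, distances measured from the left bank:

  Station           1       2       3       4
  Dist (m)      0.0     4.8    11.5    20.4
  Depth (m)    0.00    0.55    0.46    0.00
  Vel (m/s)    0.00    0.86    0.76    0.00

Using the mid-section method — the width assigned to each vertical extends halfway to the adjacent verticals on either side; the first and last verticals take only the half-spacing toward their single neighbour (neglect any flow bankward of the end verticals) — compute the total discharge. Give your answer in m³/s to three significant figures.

w_2 = (11.5 − 0.0)/2 = 5.75 m; q_2 = 0.86 × 0.55 × 5.75 = 2.720 m³/s
w_3 = (20.4 − 4.8)/2 = 7.8 m; q_3 = 0.76 × 0.46 × 7.8 = 2.727 m³/s
Stations 1, 4 contribute zero (depth or velocity is 0).
Q = Σ qᵢ = 5.447 m³/s

5.45 m³/s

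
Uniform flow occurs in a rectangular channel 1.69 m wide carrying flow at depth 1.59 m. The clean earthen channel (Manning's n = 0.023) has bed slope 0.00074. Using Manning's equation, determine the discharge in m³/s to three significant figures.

2.14 m³/s

A = b·y = 1.69 × 1.59 = 2.687 m²
P = b + 2y = 1.69 + 2×1.59 = 4.870 m
R = A/P = 2.687/4.870 = 0.5518 m
Q = (1/n)·A·R^(2/3)·S^(1/2) = (1/0.023) × 2.687 × 0.5518^(2/3) × 0.00074^(1/2) = 2.138 m³/s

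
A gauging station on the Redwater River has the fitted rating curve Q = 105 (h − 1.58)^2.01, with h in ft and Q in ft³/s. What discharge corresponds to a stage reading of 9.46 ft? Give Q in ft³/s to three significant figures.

Q = 105 × (9.46 − 1.58)^2.01 = 105 × 7.88^2.01 = 6656 ft³/s

6660 ft³/s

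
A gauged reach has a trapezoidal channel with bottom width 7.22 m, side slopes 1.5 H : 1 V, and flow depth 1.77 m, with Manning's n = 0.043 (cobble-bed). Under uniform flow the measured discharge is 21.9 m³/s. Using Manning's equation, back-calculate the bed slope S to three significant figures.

0.00208

A = (b + z·y)·y = (7.22 + 1.5×1.77)×1.77 = 17.48 m²
P = b + 2y√(1+z²) = 7.22 + 2×1.77×√(1+1.5²) = 13.60 m
R = A/P = 17.48/13.60 = 1.285 m
S = (Q·n / (1·A·R^(2/3)))² = (21.9×0.043 / (1×17.48×1.182))² = 0.002078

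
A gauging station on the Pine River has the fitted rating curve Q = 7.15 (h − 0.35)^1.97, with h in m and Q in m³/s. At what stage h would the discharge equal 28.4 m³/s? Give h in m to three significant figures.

2.36 m

h − h₀ = (Q/C)^(1/b) = (28.4/7.15)^(1/1.97) = 2.014 m
h = 0.35 + 2.014 = 2.364 m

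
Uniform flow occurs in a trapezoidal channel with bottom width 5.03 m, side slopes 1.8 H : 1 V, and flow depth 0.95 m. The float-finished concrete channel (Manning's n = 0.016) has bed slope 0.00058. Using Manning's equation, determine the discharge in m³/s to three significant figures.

A = (b + z·y)·y = (5.03 + 1.8×0.95)×0.95 = 6.403 m²
P = b + 2y√(1+z²) = 5.03 + 2×0.95×√(1+1.8²) = 8.942 m
R = A/P = 6.403/8.942 = 0.7160 m
Q = (1/n)·A·R^(2/3)·S^(1/2) = (1/0.016) × 6.403 × 0.7160^(2/3) × 0.00058^(1/2) = 7.714 m³/s

7.71 m³/s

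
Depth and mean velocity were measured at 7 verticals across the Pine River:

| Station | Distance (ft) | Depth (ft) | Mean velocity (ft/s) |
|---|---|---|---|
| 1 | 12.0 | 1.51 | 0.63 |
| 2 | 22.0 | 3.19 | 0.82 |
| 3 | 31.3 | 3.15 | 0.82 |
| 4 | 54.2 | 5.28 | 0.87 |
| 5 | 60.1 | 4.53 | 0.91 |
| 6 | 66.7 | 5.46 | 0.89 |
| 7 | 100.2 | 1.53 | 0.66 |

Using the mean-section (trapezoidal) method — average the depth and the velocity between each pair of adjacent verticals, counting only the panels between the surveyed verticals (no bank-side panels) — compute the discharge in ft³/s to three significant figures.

269 ft³/s

Panel 1-2: Δb = 10 ft, d̄ = (1.51+3.19)/2 = 2.35, v̄ = (0.63+0.82)/2 = 0.725 → q = 10×2.35×0.725 = 17.04 ft³/s
Panel 2-3: Δb = 9.3 ft, d̄ = (3.19+3.15)/2 = 3.17, v̄ = (0.82+0.82)/2 = 0.82 → q = 9.3×3.17×0.82 = 24.17 ft³/s
Panel 3-4: Δb = 22.9 ft, d̄ = (3.15+5.28)/2 = 4.215, v̄ = (0.82+0.87)/2 = 0.845 → q = 22.9×4.215×0.845 = 81.56 ft³/s
Panel 4-5: Δb = 5.9 ft, d̄ = (5.28+4.53)/2 = 4.905, v̄ = (0.87+0.91)/2 = 0.89 → q = 5.9×4.905×0.89 = 25.76 ft³/s
Panel 5-6: Δb = 6.6 ft, d̄ = (4.53+5.46)/2 = 4.995, v̄ = (0.91+0.89)/2 = 0.9 → q = 6.6×4.995×0.9 = 29.67 ft³/s
Panel 6-7: Δb = 33.5 ft, d̄ = (5.46+1.53)/2 = 3.495, v̄ = (0.89+0.66)/2 = 0.775 → q = 33.5×3.495×0.775 = 90.74 ft³/s
Q = Σ q = 268.9 ft³/s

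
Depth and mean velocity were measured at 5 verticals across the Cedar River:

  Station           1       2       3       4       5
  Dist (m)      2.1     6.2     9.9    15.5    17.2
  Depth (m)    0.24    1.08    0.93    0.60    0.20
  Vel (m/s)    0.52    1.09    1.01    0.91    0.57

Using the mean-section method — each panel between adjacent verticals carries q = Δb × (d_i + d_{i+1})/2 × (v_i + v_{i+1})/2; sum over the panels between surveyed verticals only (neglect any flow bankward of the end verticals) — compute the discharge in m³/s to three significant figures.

Panel 1-2: Δb = 4.1 m, d̄ = (0.24+1.08)/2 = 0.66, v̄ = (0.52+1.09)/2 = 0.805 → q = 4.1×0.66×0.805 = 2.178 m³/s
Panel 2-3: Δb = 3.7 m, d̄ = (1.08+0.93)/2 = 1.005, v̄ = (1.09+1.01)/2 = 1.05 → q = 3.7×1.005×1.05 = 3.904 m³/s
Panel 3-4: Δb = 5.6 m, d̄ = (0.93+0.60)/2 = 0.765, v̄ = (1.01+0.91)/2 = 0.96 → q = 5.6×0.765×0.96 = 4.113 m³/s
Panel 4-5: Δb = 1.7 m, d̄ = (0.60+0.20)/2 = 0.4, v̄ = (0.91+0.57)/2 = 0.74 → q = 1.7×0.4×0.74 = 0.5032 m³/s
Q = Σ q = 10.70 m³/s

10.7 m³/s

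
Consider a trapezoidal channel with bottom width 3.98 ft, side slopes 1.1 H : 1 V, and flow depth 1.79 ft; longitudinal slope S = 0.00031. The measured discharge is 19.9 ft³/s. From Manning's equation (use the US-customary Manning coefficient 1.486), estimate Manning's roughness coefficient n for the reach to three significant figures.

A = (b + z·y)·y = (3.98 + 1.1×1.79)×1.79 = 10.65 ft²
P = b + 2y√(1+z²) = 3.98 + 2×1.79×√(1+1.1²) = 9.302 ft
R = A/P = 10.65/9.302 = 1.145 ft
n = (1.486/Q)·A·R^(2/3)·S^(1/2) = (1.486/19.9) × 10.65 × 1.094 × 0.01761 = 0.01532

0.0153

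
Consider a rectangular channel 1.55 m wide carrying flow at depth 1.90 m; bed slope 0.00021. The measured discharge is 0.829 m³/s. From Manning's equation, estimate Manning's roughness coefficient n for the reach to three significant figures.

A = b·y = 1.55 × 1.90 = 2.945 m²
P = b + 2y = 1.55 + 2×1.90 = 5.350 m
R = A/P = 2.945/5.350 = 0.5505 m
n = (1/Q)·A·R^(2/3)·S^(1/2) = (1/0.829) × 2.945 × 0.6717 × 0.01449 = 0.03458

0.0346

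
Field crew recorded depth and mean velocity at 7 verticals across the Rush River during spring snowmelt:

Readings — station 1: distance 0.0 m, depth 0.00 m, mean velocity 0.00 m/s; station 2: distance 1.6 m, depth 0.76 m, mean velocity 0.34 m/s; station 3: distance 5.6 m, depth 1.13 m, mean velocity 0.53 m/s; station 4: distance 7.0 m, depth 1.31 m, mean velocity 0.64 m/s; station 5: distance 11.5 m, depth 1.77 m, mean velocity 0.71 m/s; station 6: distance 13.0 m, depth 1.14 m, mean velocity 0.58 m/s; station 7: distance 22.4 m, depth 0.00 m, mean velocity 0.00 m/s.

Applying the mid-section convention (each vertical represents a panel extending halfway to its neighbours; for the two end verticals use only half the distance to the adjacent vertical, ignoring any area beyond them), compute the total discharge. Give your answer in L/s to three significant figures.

w_2 = (5.6 − 0.0)/2 = 2.8 m; q_2 = 0.34 × 0.76 × 2.8 = 0.7235 m³/s
w_3 = (7.0 − 1.6)/2 = 2.7 m; q_3 = 0.53 × 1.13 × 2.7 = 1.617 m³/s
w_4 = (11.5 − 5.6)/2 = 2.95 m; q_4 = 0.64 × 1.31 × 2.95 = 2.473 m³/s
w_5 = (13.0 − 7.0)/2 = 3 m; q_5 = 0.71 × 1.77 × 3 = 3.770 m³/s
w_6 = (22.4 − 11.5)/2 = 5.45 m; q_6 = 0.58 × 1.14 × 5.45 = 3.604 m³/s
Stations 1, 7 contribute zero (depth or velocity is 0).
Q = Σ qᵢ = 12.19 m³/s
= 12.19 × 1000 = 12190 L/s

12200 L/s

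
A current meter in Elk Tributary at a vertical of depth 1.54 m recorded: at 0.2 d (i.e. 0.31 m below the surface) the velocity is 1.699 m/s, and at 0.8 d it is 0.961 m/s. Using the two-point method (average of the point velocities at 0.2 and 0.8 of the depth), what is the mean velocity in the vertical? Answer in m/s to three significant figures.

1.33 m/s

v̄ = (1.699 + 0.961) / 2 = 1.330 m/s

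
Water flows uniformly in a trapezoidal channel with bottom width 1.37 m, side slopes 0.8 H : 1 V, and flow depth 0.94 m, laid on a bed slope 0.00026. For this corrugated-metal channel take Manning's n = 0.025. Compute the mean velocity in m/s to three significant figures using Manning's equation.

0.421 m/s

A = (b + z·y)·y = (1.37 + 0.8×0.94)×0.94 = 1.995 m²
P = b + 2y√(1+z²) = 1.37 + 2×0.94×√(1+0.8²) = 3.778 m
R = A/P = 1.995/3.778 = 0.5280 m
Q = (1/n)·A·R^(2/3)·S^(1/2) = (1/0.025) × 1.995 × 0.5280^(2/3) × 0.00026^(1/2) = 0.8405 m³/s
V = Q/A = 0.8405/1.995 = 0.4214 m/s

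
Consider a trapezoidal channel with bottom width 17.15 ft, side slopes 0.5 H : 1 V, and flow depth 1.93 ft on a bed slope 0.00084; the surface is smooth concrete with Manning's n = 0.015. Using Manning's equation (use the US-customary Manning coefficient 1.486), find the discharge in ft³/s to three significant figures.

139 ft³/s

A = (b + z·y)·y = (17.15 + 0.5×1.93)×1.93 = 34.96 ft²
P = b + 2y√(1+z²) = 17.15 + 2×1.93×√(1+0.5²) = 21.47 ft
R = A/P = 34.96/21.47 = 1.629 ft
Q = (1.486/n)·A·R^(2/3)·S^(1/2) = (1.486/0.015) × 34.96 × 1.629^(2/3) × 0.00084^(1/2) = 139.0 ft³/s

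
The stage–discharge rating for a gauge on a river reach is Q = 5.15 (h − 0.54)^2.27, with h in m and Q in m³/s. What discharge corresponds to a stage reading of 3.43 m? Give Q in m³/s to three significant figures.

57.3 m³/s

Q = 5.15 × (3.43 − 0.54)^2.27 = 5.15 × 2.89^2.27 = 57.29 m³/s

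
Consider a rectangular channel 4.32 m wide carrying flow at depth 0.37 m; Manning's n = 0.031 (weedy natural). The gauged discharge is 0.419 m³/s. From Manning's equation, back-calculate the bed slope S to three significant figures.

0.000307

A = b·y = 4.32 × 0.37 = 1.598 m²
P = b + 2y = 4.32 + 2×0.37 = 5.060 m
R = A/P = 1.598/5.060 = 0.3159 m
S = (Q·n / (1·A·R^(2/3)))² = (0.419×0.031 / (1×1.598×0.4638))² = 0.0003069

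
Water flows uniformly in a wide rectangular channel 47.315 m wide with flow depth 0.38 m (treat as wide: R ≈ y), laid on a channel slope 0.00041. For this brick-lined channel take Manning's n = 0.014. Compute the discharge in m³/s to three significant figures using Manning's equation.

A = b·y = 47.315 × 0.38 = 17.98 m²
Wide channel: R ≈ y = 0.38 m
Q = (1/n)·A·R^(2/3)·S^(1/2) = (1/0.014) × 17.98 × 0.3800^(2/3) × 0.00041^(1/2) = 13.64 m³/s

13.6 m³/s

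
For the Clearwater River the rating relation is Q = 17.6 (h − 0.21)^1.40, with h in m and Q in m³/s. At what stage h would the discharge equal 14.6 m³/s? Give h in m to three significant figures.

1.09 m

h − h₀ = (Q/C)^(1/b) = (14.6/17.6)^(1/1.40) = 0.8750 m
h = 0.21 + 0.8750 = 1.085 m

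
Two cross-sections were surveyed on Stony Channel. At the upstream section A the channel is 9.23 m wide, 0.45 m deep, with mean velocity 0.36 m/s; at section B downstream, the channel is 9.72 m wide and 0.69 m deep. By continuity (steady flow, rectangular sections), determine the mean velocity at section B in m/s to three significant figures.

0.223 m/s

Q = A₁V₁ = (9.23×0.45) × 0.36 = 1.495 m³/s
A₂ = 9.72 × 0.69 = 6.707 m²
V₂ = Q/A₂ = 1.495/6.707 = 0.2229 m/s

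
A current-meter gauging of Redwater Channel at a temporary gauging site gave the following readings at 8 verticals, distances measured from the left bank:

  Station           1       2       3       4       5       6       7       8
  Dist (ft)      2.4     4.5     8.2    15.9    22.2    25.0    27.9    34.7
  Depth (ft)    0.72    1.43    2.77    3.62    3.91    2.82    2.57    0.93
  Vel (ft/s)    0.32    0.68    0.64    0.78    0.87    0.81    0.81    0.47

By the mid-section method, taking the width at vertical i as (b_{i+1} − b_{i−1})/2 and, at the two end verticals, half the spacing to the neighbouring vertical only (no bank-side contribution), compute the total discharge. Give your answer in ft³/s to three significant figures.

w_1 = (4.5 − 2.4)/2 = 1.05 ft; q_1 = 0.32 × 0.72 × 1.05 = 0.2419 ft³/s
w_2 = (8.2 − 2.4)/2 = 2.9 ft; q_2 = 0.68 × 1.43 × 2.9 = 2.820 ft³/s
w_3 = (15.9 − 4.5)/2 = 5.7 ft; q_3 = 0.64 × 2.77 × 5.7 = 10.10 ft³/s
w_4 = (22.2 − 8.2)/2 = 7 ft; q_4 = 0.78 × 3.62 × 7 = 19.77 ft³/s
w_5 = (25.0 − 15.9)/2 = 4.55 ft; q_5 = 0.87 × 3.91 × 4.55 = 15.48 ft³/s
w_6 = (27.9 − 22.2)/2 = 2.85 ft; q_6 = 0.81 × 2.82 × 2.85 = 6.510 ft³/s
w_7 = (34.7 − 25.0)/2 = 4.85 ft; q_7 = 0.81 × 2.57 × 4.85 = 10.10 ft³/s
w_8 = (34.7 − 27.9)/2 = 3.4 ft; q_8 = 0.47 × 0.93 × 3.4 = 1.486 ft³/s
Q = Σ qᵢ = 66.50 ft³/s

66.5 ft³/s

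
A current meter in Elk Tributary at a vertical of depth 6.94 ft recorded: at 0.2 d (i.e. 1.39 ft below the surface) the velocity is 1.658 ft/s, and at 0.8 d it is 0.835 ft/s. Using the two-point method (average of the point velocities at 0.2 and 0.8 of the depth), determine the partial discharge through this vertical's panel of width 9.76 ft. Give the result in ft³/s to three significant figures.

v̄ = (1.658 + 0.835) / 2 = 1.247 ft/s
q = v̄ × d × w = 1.247 × 6.94 × 9.76 = 84.43 ft³/s

84.4 ft³/s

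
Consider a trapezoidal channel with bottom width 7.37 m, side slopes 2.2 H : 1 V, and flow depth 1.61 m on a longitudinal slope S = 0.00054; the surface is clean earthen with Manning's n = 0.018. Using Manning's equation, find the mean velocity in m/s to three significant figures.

A = (b + z·y)·y = (7.37 + 2.2×1.61)×1.61 = 17.57 m²
P = b + 2y√(1+z²) = 7.37 + 2×1.61×√(1+2.2²) = 15.15 m
R = A/P = 17.57/15.15 = 1.160 m
Q = (1/n)·A·R^(2/3)·S^(1/2) = (1/0.018) × 17.57 × 1.160^(2/3) × 0.00054^(1/2) = 25.03 m³/s
V = Q/A = 25.03/17.57 = 1.425 m/s

1.42 m/s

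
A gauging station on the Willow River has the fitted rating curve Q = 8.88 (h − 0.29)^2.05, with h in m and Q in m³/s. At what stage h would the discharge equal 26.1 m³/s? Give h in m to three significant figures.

1.98 m

h − h₀ = (Q/C)^(1/b) = (26.1/8.88)^(1/2.05) = 1.692 m
h = 0.29 + 1.692 = 1.982 m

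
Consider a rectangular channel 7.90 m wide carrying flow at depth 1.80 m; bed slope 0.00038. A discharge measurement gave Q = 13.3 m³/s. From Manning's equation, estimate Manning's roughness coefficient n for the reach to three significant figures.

A = b·y = 7.90 × 1.80 = 14.22 m²
P = b + 2y = 7.90 + 2×1.80 = 11.50 m
R = A/P = 14.22/11.50 = 1.237 m
n = (1/Q)·A·R^(2/3)·S^(1/2) = (1/13.3) × 14.22 × 1.152 × 0.01949 = 0.02401

0.0240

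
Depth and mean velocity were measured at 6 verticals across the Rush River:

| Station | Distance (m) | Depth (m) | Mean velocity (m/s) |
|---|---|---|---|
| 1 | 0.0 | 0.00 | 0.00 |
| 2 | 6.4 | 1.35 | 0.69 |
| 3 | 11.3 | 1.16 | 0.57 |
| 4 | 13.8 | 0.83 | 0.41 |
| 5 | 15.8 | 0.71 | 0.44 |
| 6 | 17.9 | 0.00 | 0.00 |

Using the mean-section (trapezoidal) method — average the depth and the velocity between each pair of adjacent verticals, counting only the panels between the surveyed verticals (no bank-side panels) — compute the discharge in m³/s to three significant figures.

7.40 m³/s

Panel 1-2: Δb = 6.4 m, d̄ = (0.00+1.35)/2 = 0.675, v̄ = (0.00+0.69)/2 = 0.345 → q = 6.4×0.675×0.345 = 1.490 m³/s
Panel 2-3: Δb = 4.9 m, d̄ = (1.35+1.16)/2 = 1.255, v̄ = (0.69+0.57)/2 = 0.63 → q = 4.9×1.255×0.63 = 3.874 m³/s
Panel 3-4: Δb = 2.5 m, d̄ = (1.16+0.83)/2 = 0.995, v̄ = (0.57+0.41)/2 = 0.49 → q = 2.5×0.995×0.49 = 1.219 m³/s
Panel 4-5: Δb = 2 m, d̄ = (0.83+0.71)/2 = 0.77, v̄ = (0.41+0.44)/2 = 0.425 → q = 2×0.77×0.425 = 0.6545 m³/s
Panel 5-6: Δb = 2.1 m, d̄ = (0.71+0.00)/2 = 0.355, v̄ = (0.44+0.00)/2 = 0.22 → q = 2.1×0.355×0.22 = 0.1640 m³/s
Q = Σ q = 7.402 m³/s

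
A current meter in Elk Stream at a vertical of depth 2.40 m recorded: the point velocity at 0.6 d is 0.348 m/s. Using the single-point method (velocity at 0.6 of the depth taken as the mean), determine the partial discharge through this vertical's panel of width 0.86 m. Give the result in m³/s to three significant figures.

v̄ = v₀.₆ = 0.348 m/s
q = v̄ × d × w = 0.3480 × 2.40 × 0.86 = 0.7183 m³/s

0.718 m³/s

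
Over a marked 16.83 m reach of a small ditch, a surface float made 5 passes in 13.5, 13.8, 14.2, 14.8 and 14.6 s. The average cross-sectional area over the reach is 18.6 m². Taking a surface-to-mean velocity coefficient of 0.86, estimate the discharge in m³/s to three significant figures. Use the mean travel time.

t̄ = (13.5 + 13.8 + 14.2 + 14.8 + 14.6) / 5 = 14.18 s
v_surface = L / t̄ = 16.83 / 14.18 = 1.187 m/s
v_mean = 0.86 × 1.187 = 1.021 m/s
Q = A × v_mean = 18.6 × 1.021 = 18.99 m³/s

19.0 m³/s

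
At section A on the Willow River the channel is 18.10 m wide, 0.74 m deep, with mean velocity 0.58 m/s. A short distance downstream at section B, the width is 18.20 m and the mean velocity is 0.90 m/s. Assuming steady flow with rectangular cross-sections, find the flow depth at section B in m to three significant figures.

0.474 m

Q = A₁V₁ = (18.10×0.74) × 0.58 = 7.769 m³/s
d₂ = Q/(b₂ V₂) = 7.769/(18.20×0.90) = 0.4743 m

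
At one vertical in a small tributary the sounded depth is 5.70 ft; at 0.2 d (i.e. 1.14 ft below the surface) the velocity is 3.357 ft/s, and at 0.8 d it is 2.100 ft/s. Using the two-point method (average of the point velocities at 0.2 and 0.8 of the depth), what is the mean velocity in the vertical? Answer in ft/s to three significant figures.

v̄ = (3.357 + 2.100) / 2 = 2.729 ft/s

2.73 ft/s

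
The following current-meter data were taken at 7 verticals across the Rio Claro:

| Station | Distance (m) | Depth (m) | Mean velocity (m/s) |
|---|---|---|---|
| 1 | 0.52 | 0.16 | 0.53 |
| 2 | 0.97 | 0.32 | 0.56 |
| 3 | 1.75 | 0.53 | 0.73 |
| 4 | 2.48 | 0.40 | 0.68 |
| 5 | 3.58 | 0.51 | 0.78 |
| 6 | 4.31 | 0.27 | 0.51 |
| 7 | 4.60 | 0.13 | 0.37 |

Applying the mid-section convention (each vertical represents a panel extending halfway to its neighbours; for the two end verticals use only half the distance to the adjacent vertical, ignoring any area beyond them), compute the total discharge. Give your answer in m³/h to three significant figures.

w_1 = (0.97 − 0.52)/2 = 0.225 m; q_1 = 0.53 × 0.16 × 0.225 = 0.01908 m³/s
w_2 = (1.75 − 0.52)/2 = 0.615 m; q_2 = 0.56 × 0.32 × 0.615 = 0.1102 m³/s
w_3 = (2.48 − 0.97)/2 = 0.755 m; q_3 = 0.73 × 0.53 × 0.755 = 0.2921 m³/s
w_4 = (3.58 − 1.75)/2 = 0.915 m; q_4 = 0.68 × 0.40 × 0.915 = 0.2489 m³/s
w_5 = (4.31 − 2.48)/2 = 0.915 m; q_5 = 0.78 × 0.51 × 0.915 = 0.3640 m³/s
w_6 = (4.60 − 3.58)/2 = 0.51 m; q_6 = 0.51 × 0.27 × 0.51 = 0.07023 m³/s
w_7 = (4.60 − 4.31)/2 = 0.145 m; q_7 = 0.37 × 0.13 × 0.145 = 0.006975 m³/s
Q = Σ qᵢ = 1.111 m³/s
= 1.111 × 3600 = 4001 m³/h

4000 m³/h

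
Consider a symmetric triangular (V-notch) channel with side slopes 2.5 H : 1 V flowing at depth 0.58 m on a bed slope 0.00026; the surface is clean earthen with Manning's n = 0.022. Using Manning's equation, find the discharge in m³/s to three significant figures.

A = z·y² = 2.5×0.58² = 0.8410 m²
P = 2y√(1+z²) = 2×0.58×√(1+2.5²) = 3.123 m
R = A/P = 0.8410/3.123 = 0.2693 m
Q = (1/n)·A·R^(2/3)·S^(1/2) = (1/0.022) × 0.8410 × 0.2693^(2/3) × 0.00026^(1/2) = 0.2570 m³/s

0.257 m³/s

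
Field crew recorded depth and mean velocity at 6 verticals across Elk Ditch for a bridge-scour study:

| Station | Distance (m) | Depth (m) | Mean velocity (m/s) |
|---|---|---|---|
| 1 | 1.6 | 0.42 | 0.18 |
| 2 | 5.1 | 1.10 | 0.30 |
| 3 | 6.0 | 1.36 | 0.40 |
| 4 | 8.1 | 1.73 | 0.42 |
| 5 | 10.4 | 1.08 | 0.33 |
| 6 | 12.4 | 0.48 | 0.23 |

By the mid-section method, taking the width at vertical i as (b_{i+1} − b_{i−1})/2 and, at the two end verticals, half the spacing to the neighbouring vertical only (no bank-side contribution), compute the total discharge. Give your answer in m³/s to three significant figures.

4.15 m³/s

w_1 = (5.1 − 1.6)/2 = 1.75 m; q_1 = 0.18 × 0.42 × 1.75 = 0.1323 m³/s
w_2 = (6.0 − 1.6)/2 = 2.2 m; q_2 = 0.30 × 1.10 × 2.2 = 0.7260 m³/s
w_3 = (8.1 − 5.1)/2 = 1.5 m; q_3 = 0.40 × 1.36 × 1.5 = 0.8160 m³/s
w_4 = (10.4 − 6.0)/2 = 2.2 m; q_4 = 0.42 × 1.73 × 2.2 = 1.599 m³/s
w_5 = (12.4 − 8.1)/2 = 2.15 m; q_5 = 0.33 × 1.08 × 2.15 = 0.7663 m³/s
w_6 = (12.4 − 10.4)/2 = 1 m; q_6 = 0.23 × 0.48 × 1 = 0.1104 m³/s
Q = Σ qᵢ = 4.149 m³/s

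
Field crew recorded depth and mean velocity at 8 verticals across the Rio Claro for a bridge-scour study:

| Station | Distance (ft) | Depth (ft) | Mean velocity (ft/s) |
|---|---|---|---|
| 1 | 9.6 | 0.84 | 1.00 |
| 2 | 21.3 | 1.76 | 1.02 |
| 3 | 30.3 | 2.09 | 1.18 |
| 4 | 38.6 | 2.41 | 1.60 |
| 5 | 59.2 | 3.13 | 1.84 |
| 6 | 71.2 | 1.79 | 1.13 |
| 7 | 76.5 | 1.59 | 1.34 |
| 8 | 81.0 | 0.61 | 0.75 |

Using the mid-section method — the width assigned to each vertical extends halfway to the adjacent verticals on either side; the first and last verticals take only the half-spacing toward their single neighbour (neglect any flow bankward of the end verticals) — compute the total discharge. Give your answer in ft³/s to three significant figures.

w_1 = (21.3 − 9.6)/2 = 5.85 ft; q_1 = 1.00 × 0.84 × 5.85 = 4.914 ft³/s
w_2 = (30.3 − 9.6)/2 = 10.35 ft; q_2 = 1.02 × 1.76 × 10.35 = 18.58 ft³/s
w_3 = (38.6 − 21.3)/2 = 8.65 ft; q_3 = 1.18 × 2.09 × 8.65 = 21.33 ft³/s
w_4 = (59.2 − 30.3)/2 = 14.45 ft; q_4 = 1.60 × 2.41 × 14.45 = 55.72 ft³/s
w_5 = (71.2 − 38.6)/2 = 16.3 ft; q_5 = 1.84 × 3.13 × 16.3 = 93.87 ft³/s
w_6 = (76.5 − 59.2)/2 = 8.65 ft; q_6 = 1.13 × 1.79 × 8.65 = 17.50 ft³/s
w_7 = (81.0 − 71.2)/2 = 4.9 ft; q_7 = 1.34 × 1.59 × 4.9 = 10.44 ft³/s
w_8 = (81.0 − 76.5)/2 = 2.25 ft; q_8 = 0.75 × 0.61 × 2.25 = 1.029 ft³/s
Q = Σ qᵢ = 223.4 ft³/s

223 ft³/s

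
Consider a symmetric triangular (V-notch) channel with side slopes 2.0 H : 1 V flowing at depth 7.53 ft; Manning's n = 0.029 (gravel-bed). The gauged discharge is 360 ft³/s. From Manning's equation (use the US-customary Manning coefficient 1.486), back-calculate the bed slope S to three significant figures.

A = z·y² = 2.0×7.53² = 113.4 ft²
P = 2y√(1+z²) = 2×7.53×√(1+2.0²) = 33.68 ft
R = A/P = 113.4/33.68 = 3.368 ft
S = (Q·n / (1.486·A·R^(2/3)))² = (360×0.029 / (1.486×113.4×2.247))² = 0.0007604

0.000760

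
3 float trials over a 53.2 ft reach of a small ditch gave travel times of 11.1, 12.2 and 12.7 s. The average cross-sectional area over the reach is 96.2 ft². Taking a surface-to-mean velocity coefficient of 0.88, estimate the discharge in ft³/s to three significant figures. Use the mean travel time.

375 ft³/s

t̄ = (11.1 + 12.2 + 12.7) / 3 = 12 s
v_surface = L / t̄ = 53.2 / 12 = 4.433 ft/s
v_mean = 0.88 × 4.433 = 3.901 ft/s
Q = A × v_mean = 96.2 × 3.901 = 375.3 ft³/s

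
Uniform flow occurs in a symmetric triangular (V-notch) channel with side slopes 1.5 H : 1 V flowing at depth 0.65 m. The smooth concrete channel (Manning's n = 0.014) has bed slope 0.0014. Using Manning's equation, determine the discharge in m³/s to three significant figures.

0.708 m³/s

A = z·y² = 1.5×0.65² = 0.6338 m²
P = 2y√(1+z²) = 2×0.65×√(1+1.5²) = 2.344 m
R = A/P = 0.6338/2.344 = 0.2704 m
Q = (1/n)·A·R^(2/3)·S^(1/2) = (1/0.014) × 0.6338 × 0.2704^(2/3) × 0.0014^(1/2) = 0.7083 m³/s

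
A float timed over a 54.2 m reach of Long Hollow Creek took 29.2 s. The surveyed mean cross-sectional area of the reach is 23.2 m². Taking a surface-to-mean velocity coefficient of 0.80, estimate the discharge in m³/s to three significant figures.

34.5 m³/s

v_surface = L / t̄ = 54.2 / 29.2 = 1.856 m/s
v_mean = 0.80 × 1.856 = 1.485 m/s
Q = A × v_mean = 23.2 × 1.485 = 34.45 m³/s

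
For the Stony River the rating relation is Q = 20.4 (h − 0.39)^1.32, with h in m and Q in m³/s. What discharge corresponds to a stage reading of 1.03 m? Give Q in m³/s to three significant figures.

Q = 20.4 × (1.03 − 0.39)^1.32 = 20.4 × 0.64^1.32 = 11.32 m³/s

11.3 m³/s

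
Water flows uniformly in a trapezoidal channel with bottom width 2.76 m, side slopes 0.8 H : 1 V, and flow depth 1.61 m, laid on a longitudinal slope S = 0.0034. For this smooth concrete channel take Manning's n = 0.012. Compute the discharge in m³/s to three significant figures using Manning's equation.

30.5 m³/s

A = (b + z·y)·y = (2.76 + 0.8×1.61)×1.61 = 6.517 m²
P = b + 2y√(1+z²) = 2.76 + 2×1.61×√(1+0.8²) = 6.884 m
R = A/P = 6.517/6.884 = 0.9468 m
Q = (1/n)·A·R^(2/3)·S^(1/2) = (1/0.012) × 6.517 × 0.9468^(2/3) × 0.0034^(1/2) = 30.53 m³/s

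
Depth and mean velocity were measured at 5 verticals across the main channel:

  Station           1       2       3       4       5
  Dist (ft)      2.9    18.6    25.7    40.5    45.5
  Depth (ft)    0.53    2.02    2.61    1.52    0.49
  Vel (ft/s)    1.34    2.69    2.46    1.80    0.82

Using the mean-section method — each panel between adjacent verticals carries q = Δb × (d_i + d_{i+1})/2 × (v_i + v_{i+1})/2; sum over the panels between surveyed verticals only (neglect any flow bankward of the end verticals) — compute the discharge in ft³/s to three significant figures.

154 ft³/s

Panel 1-2: Δb = 15.7 ft, d̄ = (0.53+2.02)/2 = 1.275, v̄ = (1.34+2.69)/2 = 2.015 → q = 15.7×1.275×2.015 = 40.34 ft³/s
Panel 2-3: Δb = 7.1 ft, d̄ = (2.02+2.61)/2 = 2.315, v̄ = (2.69+2.46)/2 = 2.575 → q = 7.1×2.315×2.575 = 42.32 ft³/s
Panel 3-4: Δb = 14.8 ft, d̄ = (2.61+1.52)/2 = 2.065, v̄ = (2.46+1.80)/2 = 2.13 → q = 14.8×2.065×2.13 = 65.10 ft³/s
Panel 4-5: Δb = 5 ft, d̄ = (1.52+0.49)/2 = 1.005, v̄ = (1.80+0.82)/2 = 1.31 → q = 5×1.005×1.31 = 6.583 ft³/s
Q = Σ q = 154.3 ft³/s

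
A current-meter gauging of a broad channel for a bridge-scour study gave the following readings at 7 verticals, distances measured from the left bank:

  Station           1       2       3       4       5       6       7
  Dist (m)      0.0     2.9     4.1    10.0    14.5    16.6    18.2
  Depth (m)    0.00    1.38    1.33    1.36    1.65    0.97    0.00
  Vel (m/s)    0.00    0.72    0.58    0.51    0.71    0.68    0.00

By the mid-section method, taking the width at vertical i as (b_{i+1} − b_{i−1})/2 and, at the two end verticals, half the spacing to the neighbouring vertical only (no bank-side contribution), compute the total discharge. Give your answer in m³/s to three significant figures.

13.5 m³/s

w_2 = (4.1 − 0.0)/2 = 2.05 m; q_2 = 0.72 × 1.38 × 2.05 = 2.037 m³/s
w_3 = (10.0 − 2.9)/2 = 3.55 m; q_3 = 0.58 × 1.33 × 3.55 = 2.738 m³/s
w_4 = (14.5 − 4.1)/2 = 5.2 m; q_4 = 0.51 × 1.36 × 5.2 = 3.607 m³/s
w_5 = (16.6 − 10.0)/2 = 3.3 m; q_5 = 0.71 × 1.65 × 3.3 = 3.866 m³/s
w_6 = (18.2 − 14.5)/2 = 1.85 m; q_6 = 0.68 × 0.97 × 1.85 = 1.220 m³/s
Stations 1, 7 contribute zero (depth or velocity is 0).
Q = Σ qᵢ = 13.47 m³/s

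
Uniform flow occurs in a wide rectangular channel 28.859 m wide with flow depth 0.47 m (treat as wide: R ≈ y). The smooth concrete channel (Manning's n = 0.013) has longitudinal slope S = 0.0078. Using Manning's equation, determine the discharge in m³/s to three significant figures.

A = b·y = 28.859 × 0.47 = 13.56 m²
Wide channel: R ≈ y = 0.47 m
Q = (1/n)·A·R^(2/3)·S^(1/2) = (1/0.013) × 13.56 × 0.4700^(2/3) × 0.0078^(1/2) = 55.70 m³/s

55.7 m³/s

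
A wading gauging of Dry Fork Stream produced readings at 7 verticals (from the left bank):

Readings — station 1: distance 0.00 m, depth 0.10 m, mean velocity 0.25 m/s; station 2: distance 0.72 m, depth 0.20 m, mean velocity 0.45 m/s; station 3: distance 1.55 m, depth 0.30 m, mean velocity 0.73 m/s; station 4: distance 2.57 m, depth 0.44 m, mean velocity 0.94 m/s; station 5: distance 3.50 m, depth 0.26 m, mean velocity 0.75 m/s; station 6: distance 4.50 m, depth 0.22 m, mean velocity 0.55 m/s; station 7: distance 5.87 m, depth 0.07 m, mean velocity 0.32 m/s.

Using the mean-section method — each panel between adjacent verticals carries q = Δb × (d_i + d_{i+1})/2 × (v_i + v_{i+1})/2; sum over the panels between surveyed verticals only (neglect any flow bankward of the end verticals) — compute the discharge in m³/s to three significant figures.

Panel 1-2: Δb = 0.72 m, d̄ = (0.10+0.20)/2 = 0.15, v̄ = (0.25+0.45)/2 = 0.35 → q = 0.72×0.15×0.35 = 0.03780 m³/s
Panel 2-3: Δb = 0.83 m, d̄ = (0.20+0.30)/2 = 0.25, v̄ = (0.45+0.73)/2 = 0.59 → q = 0.83×0.25×0.59 = 0.1224 m³/s
Panel 3-4: Δb = 1.02 m, d̄ = (0.30+0.44)/2 = 0.37, v̄ = (0.73+0.94)/2 = 0.835 → q = 1.02×0.37×0.835 = 0.3151 m³/s
Panel 4-5: Δb = 0.93 m, d̄ = (0.44+0.26)/2 = 0.35, v̄ = (0.94+0.75)/2 = 0.845 → q = 0.93×0.35×0.845 = 0.2750 m³/s
Panel 5-6: Δb = 1 m, d̄ = (0.26+0.22)/2 = 0.24, v̄ = (0.75+0.55)/2 = 0.65 → q = 1×0.24×0.65 = 0.1560 m³/s
Panel 6-7: Δb = 1.37 m, d̄ = (0.22+0.07)/2 = 0.145, v̄ = (0.55+0.32)/2 = 0.435 → q = 1.37×0.145×0.435 = 0.08641 m³/s
Q = Σ q = 0.9928 m³/s

0.993 m³/s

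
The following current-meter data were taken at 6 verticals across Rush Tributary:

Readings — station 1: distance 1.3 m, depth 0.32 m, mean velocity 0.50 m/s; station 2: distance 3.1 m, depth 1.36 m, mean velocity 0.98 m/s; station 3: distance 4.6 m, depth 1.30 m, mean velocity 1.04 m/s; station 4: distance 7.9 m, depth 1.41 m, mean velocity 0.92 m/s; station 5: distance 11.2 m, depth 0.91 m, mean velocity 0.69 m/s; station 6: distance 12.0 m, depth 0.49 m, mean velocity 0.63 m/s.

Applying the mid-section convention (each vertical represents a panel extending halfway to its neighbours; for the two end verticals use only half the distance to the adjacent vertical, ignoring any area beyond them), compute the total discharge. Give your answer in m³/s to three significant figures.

w_1 = (3.1 − 1.3)/2 = 0.9 m; q_1 = 0.50 × 0.32 × 0.9 = 0.1440 m³/s
w_2 = (4.6 − 1.3)/2 = 1.65 m; q_2 = 0.98 × 1.36 × 1.65 = 2.199 m³/s
w_3 = (7.9 − 3.1)/2 = 2.4 m; q_3 = 1.04 × 1.30 × 2.4 = 3.245 m³/s
w_4 = (11.2 − 4.6)/2 = 3.3 m; q_4 = 0.92 × 1.41 × 3.3 = 4.281 m³/s
w_5 = (12.0 − 7.9)/2 = 2.05 m; q_5 = 0.69 × 0.91 × 2.05 = 1.287 m³/s
w_6 = (12.0 − 11.2)/2 = 0.4 m; q_6 = 0.63 × 0.49 × 0.4 = 0.1235 m³/s
Q = Σ qᵢ = 11.28 m³/s

11.3 m³/s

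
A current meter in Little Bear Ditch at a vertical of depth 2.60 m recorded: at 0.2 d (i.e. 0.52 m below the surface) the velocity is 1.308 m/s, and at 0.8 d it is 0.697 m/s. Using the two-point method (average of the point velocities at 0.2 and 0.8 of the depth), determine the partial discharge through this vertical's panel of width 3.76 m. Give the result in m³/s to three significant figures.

9.80 m³/s

v̄ = (1.308 + 0.697) / 2 = 1.003 m/s
q = v̄ × d × w = 1.003 × 2.60 × 3.76 = 9.800 m³/s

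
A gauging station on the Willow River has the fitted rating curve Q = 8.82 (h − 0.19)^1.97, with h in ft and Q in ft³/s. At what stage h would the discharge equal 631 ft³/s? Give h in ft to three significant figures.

h − h₀ = (Q/C)^(1/b) = (631/8.82)^(1/1.97) = 8.738 ft
h = 0.19 + 8.738 = 8.928 ft

8.93 ft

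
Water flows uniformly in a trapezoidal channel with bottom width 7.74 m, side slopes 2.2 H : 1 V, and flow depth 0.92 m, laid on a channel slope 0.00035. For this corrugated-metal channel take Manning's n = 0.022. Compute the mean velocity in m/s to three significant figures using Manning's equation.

A = (b + z·y)·y = (7.74 + 2.2×0.92)×0.92 = 8.983 m²
P = b + 2y√(1+z²) = 7.74 + 2×0.92×√(1+2.2²) = 12.19 m
R = A/P = 8.983/12.19 = 0.7371 m
Q = (1/n)·A·R^(2/3)·S^(1/2) = (1/0.022) × 8.983 × 0.7371^(2/3) × 0.00035^(1/2) = 6.233 m³/s
V = Q/A = 6.233/8.983 = 0.6939 m/s

0.694 m/s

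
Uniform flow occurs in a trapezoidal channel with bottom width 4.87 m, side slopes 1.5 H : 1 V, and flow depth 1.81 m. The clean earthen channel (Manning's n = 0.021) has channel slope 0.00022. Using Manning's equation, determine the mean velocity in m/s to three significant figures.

0.800 m/s

A = (b + z·y)·y = (4.87 + 1.5×1.81)×1.81 = 13.73 m²
P = b + 2y√(1+z²) = 4.87 + 2×1.81×√(1+1.5²) = 11.40 m
R = A/P = 13.73/11.40 = 1.205 m
Q = (1/n)·A·R^(2/3)·S^(1/2) = (1/0.021) × 13.73 × 1.205^(2/3) × 0.00022^(1/2) = 10.98 m³/s
V = Q/A = 10.98/13.73 = 0.7997 m/s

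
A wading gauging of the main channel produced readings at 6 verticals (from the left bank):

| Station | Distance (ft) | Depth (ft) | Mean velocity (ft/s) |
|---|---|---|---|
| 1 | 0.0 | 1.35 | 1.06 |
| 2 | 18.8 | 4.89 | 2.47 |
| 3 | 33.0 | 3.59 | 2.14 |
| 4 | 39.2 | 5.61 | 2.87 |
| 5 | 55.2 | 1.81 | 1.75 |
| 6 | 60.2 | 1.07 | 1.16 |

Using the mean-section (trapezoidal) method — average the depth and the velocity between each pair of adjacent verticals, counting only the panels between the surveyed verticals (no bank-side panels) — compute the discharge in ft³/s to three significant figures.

Panel 1-2: Δb = 18.8 ft, d̄ = (1.35+4.89)/2 = 3.12, v̄ = (1.06+2.47)/2 = 1.765 → q = 18.8×3.12×1.765 = 103.5 ft³/s
Panel 2-3: Δb = 14.2 ft, d̄ = (4.89+3.59)/2 = 4.24, v̄ = (2.47+2.14)/2 = 2.305 → q = 14.2×4.24×2.305 = 138.8 ft³/s
Panel 3-4: Δb = 6.2 ft, d̄ = (3.59+5.61)/2 = 4.6, v̄ = (2.14+2.87)/2 = 2.505 → q = 6.2×4.6×2.505 = 71.44 ft³/s
Panel 4-5: Δb = 16 ft, d̄ = (5.61+1.81)/2 = 3.71, v̄ = (2.87+1.75)/2 = 2.31 → q = 16×3.71×2.31 = 137.1 ft³/s
Panel 5-6: Δb = 5 ft, d̄ = (1.81+1.07)/2 = 1.44, v̄ = (1.75+1.16)/2 = 1.455 → q = 5×1.44×1.455 = 10.48 ft³/s
Q = Σ q = 461.3 ft³/s

461 ft³/s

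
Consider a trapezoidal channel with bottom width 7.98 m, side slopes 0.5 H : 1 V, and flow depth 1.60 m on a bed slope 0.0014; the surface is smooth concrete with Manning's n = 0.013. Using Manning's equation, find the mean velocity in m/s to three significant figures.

A = (b + z·y)·y = (7.98 + 0.5×1.60)×1.60 = 14.05 m²
P = b + 2y√(1+z²) = 7.98 + 2×1.60×√(1+0.5²) = 11.56 m
R = A/P = 14.05/11.56 = 1.215 m
Q = (1/n)·A·R^(2/3)·S^(1/2) = (1/0.013) × 14.05 × 1.215^(2/3) × 0.0014^(1/2) = 46.05 m³/s
V = Q/A = 46.05/14.05 = 3.278 m/s

3.28 m/s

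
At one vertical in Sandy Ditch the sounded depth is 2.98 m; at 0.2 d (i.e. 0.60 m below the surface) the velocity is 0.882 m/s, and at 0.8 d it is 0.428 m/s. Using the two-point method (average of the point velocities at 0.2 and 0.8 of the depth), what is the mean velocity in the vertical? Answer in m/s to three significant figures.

0.655 m/s

v̄ = (0.882 + 0.428) / 2 = 0.6550 m/s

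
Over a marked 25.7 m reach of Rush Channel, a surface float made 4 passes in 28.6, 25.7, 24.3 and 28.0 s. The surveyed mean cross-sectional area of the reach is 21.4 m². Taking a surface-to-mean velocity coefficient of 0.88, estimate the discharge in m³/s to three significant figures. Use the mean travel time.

t̄ = (28.6 + 25.7 + 24.3 + 28.0) / 4 = 26.65 s
v_surface = L / t̄ = 25.7 / 26.65 = 0.9644 m/s
v_mean = 0.88 × 0.9644 = 0.8486 m/s
Q = A × v_mean = 21.4 × 0.8486 = 18.16 m³/s

18.2 m³/s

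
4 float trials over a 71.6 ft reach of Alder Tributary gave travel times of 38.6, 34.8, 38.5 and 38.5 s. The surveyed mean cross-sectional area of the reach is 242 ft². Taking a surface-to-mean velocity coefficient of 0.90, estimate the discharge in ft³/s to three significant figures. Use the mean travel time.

415 ft³/s

t̄ = (38.6 + 34.8 + 38.5 + 38.5) / 4 = 37.6 s
v_surface = L / t̄ = 71.6 / 37.6 = 1.904 ft/s
v_mean = 0.90 × 1.904 = 1.714 ft/s
Q = A × v_mean = 242 × 1.714 = 414.7 ft³/s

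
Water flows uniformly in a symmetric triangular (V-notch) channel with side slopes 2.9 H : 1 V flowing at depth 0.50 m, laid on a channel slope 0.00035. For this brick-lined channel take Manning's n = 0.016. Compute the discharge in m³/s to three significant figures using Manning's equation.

0.324 m³/s

A = z·y² = 2.9×0.50² = 0.7250 m²
P = 2y√(1+z²) = 2×0.50×√(1+2.9²) = 3.068 m
R = A/P = 0.7250/3.068 = 0.2363 m
Q = (1/n)·A·R^(2/3)·S^(1/2) = (1/0.016) × 0.7250 × 0.2363^(2/3) × 0.00035^(1/2) = 0.3241 m³/s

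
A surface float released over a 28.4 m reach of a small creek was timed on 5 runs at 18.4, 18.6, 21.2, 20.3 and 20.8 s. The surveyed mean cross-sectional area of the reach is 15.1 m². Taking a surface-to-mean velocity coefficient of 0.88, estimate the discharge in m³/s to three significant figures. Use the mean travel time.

t̄ = (18.4 + 18.6 + 21.2 + 20.3 + 20.8) / 5 = 19.86 s
v_surface = L / t̄ = 28.4 / 19.86 = 1.430 m/s
v_mean = 0.88 × 1.430 = 1.258 m/s
Q = A × v_mean = 15.1 × 1.258 = 19.00 m³/s

19.0 m³/s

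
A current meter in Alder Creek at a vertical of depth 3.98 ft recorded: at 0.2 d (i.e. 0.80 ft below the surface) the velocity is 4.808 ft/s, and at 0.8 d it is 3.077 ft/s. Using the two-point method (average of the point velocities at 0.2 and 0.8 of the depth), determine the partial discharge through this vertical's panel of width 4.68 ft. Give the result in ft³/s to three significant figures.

73.4 ft³/s

v̄ = (4.808 + 3.077) / 2 = 3.943 ft/s
q = v̄ × d × w = 3.943 × 3.98 × 4.68 = 73.43 ft³/s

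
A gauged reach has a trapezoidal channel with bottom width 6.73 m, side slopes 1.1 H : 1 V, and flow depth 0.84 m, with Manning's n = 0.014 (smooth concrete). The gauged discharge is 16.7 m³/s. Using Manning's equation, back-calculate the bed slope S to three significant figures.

A = (b + z·y)·y = (6.73 + 1.1×0.84)×0.84 = 6.429 m²
P = b + 2y√(1+z²) = 6.73 + 2×0.84×√(1+1.1²) = 9.227 m
R = A/P = 6.429/9.227 = 0.6968 m
S = (Q·n / (1·A·R^(2/3)))² = (16.7×0.014 / (1×6.429×0.7859))² = 0.002141

0.00214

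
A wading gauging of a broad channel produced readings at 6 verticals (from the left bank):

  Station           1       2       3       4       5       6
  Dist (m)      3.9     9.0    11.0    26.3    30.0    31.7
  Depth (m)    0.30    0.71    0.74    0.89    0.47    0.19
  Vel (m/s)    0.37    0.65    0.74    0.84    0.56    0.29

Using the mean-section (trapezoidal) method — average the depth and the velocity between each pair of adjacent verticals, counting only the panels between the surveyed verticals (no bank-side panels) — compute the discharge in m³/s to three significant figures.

14.2 m³/s

Panel 1-2: Δb = 5.1 m, d̄ = (0.30+0.71)/2 = 0.505, v̄ = (0.37+0.65)/2 = 0.51 → q = 5.1×0.505×0.51 = 1.314 m³/s
Panel 2-3: Δb = 2 m, d̄ = (0.71+0.74)/2 = 0.725, v̄ = (0.65+0.74)/2 = 0.695 → q = 2×0.725×0.695 = 1.008 m³/s
Panel 3-4: Δb = 15.3 m, d̄ = (0.74+0.89)/2 = 0.815, v̄ = (0.74+0.84)/2 = 0.79 → q = 15.3×0.815×0.79 = 9.851 m³/s
Panel 4-5: Δb = 3.7 m, d̄ = (0.89+0.47)/2 = 0.68, v̄ = (0.84+0.56)/2 = 0.7 → q = 3.7×0.68×0.7 = 1.761 m³/s
Panel 5-6: Δb = 1.7 m, d̄ = (0.47+0.19)/2 = 0.33, v̄ = (0.56+0.29)/2 = 0.425 → q = 1.7×0.33×0.425 = 0.2384 m³/s
Q = Σ q = 14.17 m³/s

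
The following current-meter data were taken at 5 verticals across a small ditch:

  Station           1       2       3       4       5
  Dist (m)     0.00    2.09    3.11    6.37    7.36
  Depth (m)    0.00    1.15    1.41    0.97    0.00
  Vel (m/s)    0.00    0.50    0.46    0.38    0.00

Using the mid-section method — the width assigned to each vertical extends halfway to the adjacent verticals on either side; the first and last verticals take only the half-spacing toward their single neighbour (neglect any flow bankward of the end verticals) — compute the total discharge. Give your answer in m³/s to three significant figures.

3.07 m³/s

w_2 = (3.11 − 0.00)/2 = 1.555 m; q_2 = 0.50 × 1.15 × 1.555 = 0.8941 m³/s
w_3 = (6.37 − 2.09)/2 = 2.14 m; q_3 = 0.46 × 1.41 × 2.14 = 1.388 m³/s
w_4 = (7.36 − 3.11)/2 = 2.125 m; q_4 = 0.38 × 0.97 × 2.125 = 0.7833 m³/s
Stations 1, 5 contribute zero (depth or velocity is 0).
Q = Σ qᵢ = 3.065 m³/s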